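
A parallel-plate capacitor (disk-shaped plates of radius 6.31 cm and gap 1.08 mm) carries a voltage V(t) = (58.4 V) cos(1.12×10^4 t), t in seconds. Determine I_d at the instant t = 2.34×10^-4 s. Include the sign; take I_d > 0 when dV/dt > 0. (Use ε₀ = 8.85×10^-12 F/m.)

dV/dt = (58.4)(1.12×10^4)·−sin(2.6208) = -3.254×10^5 V/s.
I_d = C dV/dt with C = ε₀A/d = (8.85×10^-12)(0.01251)/(1.08×10^-3) = 1.025×10^-10 F, so I_d = (1.025×10^-10)(-3.254×10^5) = -3.34×10^-5 A.

-3.34×10^-5 A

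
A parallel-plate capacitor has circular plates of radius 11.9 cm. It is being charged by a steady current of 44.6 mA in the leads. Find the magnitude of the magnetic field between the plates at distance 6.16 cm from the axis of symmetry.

No conduction current crosses the gap, so I_d there equals the 0.0446 A in the leads.
For r < R the Ampère–Maxwell law gives B(2πr) = μ₀ I_d (r²/R²), so B = μ₀ I_d r/(2πR²) = (4π×10^-7)(0.0446)(0.0616)/(2π·0.119²) = 3.88×10^-8 T.

3.88×10^-8 T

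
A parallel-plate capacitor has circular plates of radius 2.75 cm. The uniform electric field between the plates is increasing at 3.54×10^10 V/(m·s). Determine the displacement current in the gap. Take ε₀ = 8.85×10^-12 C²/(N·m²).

7.44×10^-4 A

The displacement current is ε₀ times dΦ_E/dt = ε₀ A dE/dt = (8.85×10^-12)(2.376×10^-3)(3.54×10^10) = 7.44×10^-4 A.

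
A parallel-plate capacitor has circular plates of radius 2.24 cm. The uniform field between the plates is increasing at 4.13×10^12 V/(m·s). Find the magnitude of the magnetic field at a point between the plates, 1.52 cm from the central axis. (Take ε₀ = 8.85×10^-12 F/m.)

Through the whole plate area (πR² = 1.576×10^-3 m²), I_d = ε₀ πR² dE/dt = 0.05760 A.
An Ampèrian loop of radius r encloses a fraction (r/R)² of I_d. Then B·2πr = μ₀ I_d (r/R)², giving B = μ₀ I_d r/(2πR²) = 3.49×10^-7 T.

3.49×10^-7 T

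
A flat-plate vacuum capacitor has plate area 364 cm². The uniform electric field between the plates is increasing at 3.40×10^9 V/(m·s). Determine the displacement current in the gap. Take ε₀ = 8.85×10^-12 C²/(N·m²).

1.10×10^-3 A

The displacement current is ε₀ times dΦ_E/dt = ε₀ A dE/dt = (8.85×10^-12)(0.0364)(3.40×10^9) = 1.10×10^-3 A.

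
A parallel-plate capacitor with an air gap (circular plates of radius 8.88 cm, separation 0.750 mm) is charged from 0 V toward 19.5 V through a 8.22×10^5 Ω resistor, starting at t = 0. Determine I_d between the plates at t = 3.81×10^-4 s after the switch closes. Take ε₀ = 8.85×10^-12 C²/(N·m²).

With C = ε₀A/d = (8.85×10^-12)(0.02477)/(7.50×10^-4) = 2.923×10^-10 F, the time constant is τ = RC = 2.403×10^-4 s, so t/τ = 1.586 and e^(−t/τ) = 0.2047.
I_d = I_cond = (V₀/R) e^(−t/τ) = (2.372×10^-5)(0.2047) = 4.86×10^-6 A.

4.86×10^-6 A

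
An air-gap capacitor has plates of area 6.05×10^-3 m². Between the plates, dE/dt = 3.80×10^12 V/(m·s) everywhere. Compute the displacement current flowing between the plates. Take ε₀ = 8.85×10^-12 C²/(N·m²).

0.203 A

The displacement current is ε₀ times dΦ_E/dt = ε₀ A dE/dt = (8.85×10^-12)(6.05×10^-3)(3.80×10^12) = 0.203 A.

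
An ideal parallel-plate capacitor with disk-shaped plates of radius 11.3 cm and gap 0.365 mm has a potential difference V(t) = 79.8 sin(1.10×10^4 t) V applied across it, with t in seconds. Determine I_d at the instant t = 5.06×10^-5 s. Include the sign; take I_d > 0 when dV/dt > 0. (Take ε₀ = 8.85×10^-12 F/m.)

7.25×10^-4 A

C = ε₀A/d = (8.85×10^-12)(0.04011)/(3.65×10^-4) = 9.725×10^-10 F. dV/dt = V₀ω·cos(ωt); at ωt = 0.5566 rad this factor is 0.8491.
I_d = C dV/dt = (9.725×10^-10)(79.8)(1.10×10^4)(0.8491) = 7.25×10^-4 A.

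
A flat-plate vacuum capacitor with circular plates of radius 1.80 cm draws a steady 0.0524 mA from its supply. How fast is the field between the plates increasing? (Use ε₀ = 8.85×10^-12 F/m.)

By continuity, I_d in the gap equals the 0.0524 mA flowing in the wire.
Inverting I_d = ε₀ A dE/dt gives dE/dt = 5.24×10^-5 / (8.85×10^-12 · 1.018×10^-3) = 5.82×10^9 V/(m·s).

5.82×10^9 V/(m·s)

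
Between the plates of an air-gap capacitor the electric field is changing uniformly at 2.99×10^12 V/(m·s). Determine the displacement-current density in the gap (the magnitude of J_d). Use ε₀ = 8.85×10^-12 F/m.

26.5 A/m²

J_d = ε₀ ∂E/∂t, so J_d = 26.5 A/m².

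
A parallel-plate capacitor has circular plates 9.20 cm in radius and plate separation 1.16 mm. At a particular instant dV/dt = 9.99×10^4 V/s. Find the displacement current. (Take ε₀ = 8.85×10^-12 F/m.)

2.03×10^-5 A

C = ε₀A/d = (8.85×10^-12)(0.02659)/(1.16×10^-3) = 2.029×10^-10 F.
I_d = C dV/dt = (2.029×10^-10)(9.99×10^4) = 2.03×10^-5 A.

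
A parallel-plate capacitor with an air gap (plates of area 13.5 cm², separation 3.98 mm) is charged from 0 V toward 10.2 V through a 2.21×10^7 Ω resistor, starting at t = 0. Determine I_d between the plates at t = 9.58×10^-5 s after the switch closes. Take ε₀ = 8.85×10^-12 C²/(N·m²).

With C = ε₀A/d = (8.85×10^-12)(1.35×10^-3)/(3.98×10^-3) = 3.002×10^-12 F, the time constant is τ = RC = 6.634×10^-5 s, so t/τ = 1.444 and e^(−t/τ) = 0.2360.
I_d = I_cond = (V₀/R) e^(−t/τ) = (4.615×10^-7)(0.2360) = 1.09×10^-7 A.

1.09×10^-7 A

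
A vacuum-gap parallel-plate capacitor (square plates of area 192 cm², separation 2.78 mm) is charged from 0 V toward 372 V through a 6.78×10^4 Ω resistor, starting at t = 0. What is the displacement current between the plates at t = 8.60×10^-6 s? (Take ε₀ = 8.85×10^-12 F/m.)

With C = ε₀A/d = (8.85×10^-12)(0.0192)/(2.78×10^-3) = 6.112×10^-11 F, the time constant is τ = RC = 4.144×10^-6 s, so t/τ = 2.075 and e^(−t/τ) = 0.1256.
I_d = I_cond = (V₀/R) e^(−t/τ) = (5.487×10^-3)(0.1256) = 6.89×10^-4 A.

6.89×10^-4 A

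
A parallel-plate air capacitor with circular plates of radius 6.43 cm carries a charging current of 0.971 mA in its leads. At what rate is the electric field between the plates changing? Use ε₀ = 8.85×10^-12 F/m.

By continuity, I_d in the gap equals the 0.971 mA flowing in the wire.
Then dE/dt = I_d/(ε₀A) = 8.45×10^9 V/(m·s).

8.45×10^9 V/(m·s)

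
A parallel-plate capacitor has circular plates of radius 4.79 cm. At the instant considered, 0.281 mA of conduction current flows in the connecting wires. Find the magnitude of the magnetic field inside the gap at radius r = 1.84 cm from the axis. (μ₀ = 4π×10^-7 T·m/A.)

4.51×10^-10 T

By continuity the displacement current in the gap matches the conduction current: I_d = 2.81×10^-4 A.
An Ampèrian loop of radius r encloses a fraction (r/R)² of I_d. Then B·2πr = μ₀ I_d (r/R)², giving B = μ₀ I_d r/(2πR²) = 4.51×10^-10 T.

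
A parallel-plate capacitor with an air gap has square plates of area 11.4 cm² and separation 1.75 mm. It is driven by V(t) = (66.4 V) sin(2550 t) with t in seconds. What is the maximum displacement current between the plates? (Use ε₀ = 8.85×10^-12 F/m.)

9.76×10^-7 A

C = ε₀A/d = (8.85×10^-12)(1.14×10^-3)/(1.75×10^-3) = 5.765×10^-12 F; ω = 2550 rad/s.
I_d = C dV/dt, so |I_d|_max = C V₀ ω = (5.765×10^-12)(66.4)(2550) = 9.76×10^-7 A.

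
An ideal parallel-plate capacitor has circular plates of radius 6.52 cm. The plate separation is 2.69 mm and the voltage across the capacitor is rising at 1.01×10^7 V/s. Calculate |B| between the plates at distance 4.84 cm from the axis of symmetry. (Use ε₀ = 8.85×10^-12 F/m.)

1.01×10^-9 T

With E = V/d, dE/dt = 3.755×10^9 V/(m·s) and πR² = 0.01336 m², giving I_d = ε₀ πR² dE/dt = 4.440×10^-4 A.
∮B·dl = μ₀ I_d,enc with I_d,enc = I_d r²/R² = 2.447×10^-4 A; so B = μ₀ I_d,enc/(2πr) = 1.01×10^-9 T.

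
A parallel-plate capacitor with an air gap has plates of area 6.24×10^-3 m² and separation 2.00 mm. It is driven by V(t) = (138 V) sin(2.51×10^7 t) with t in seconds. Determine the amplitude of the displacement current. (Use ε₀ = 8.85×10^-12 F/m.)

0.0956 A

(dE/dt)_max = V₀ω/d = 1.732×10^12 V/(m·s); ω = 2.51×10^7 rad/s.
I_d,max = ε₀ A (dE/dt)_max = (8.85×10^-12)(6.24×10^-3)(1.732×10^12) = 0.0956 A.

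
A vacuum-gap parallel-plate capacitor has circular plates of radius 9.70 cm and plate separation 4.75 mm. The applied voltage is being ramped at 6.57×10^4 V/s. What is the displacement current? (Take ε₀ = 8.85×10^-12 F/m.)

The field between the plates is E = V/d, so dE/dt = (6.57×10^4)/(4.75×10^-3 m) = 1.383×10^7 V/(m·s).
I_d = ε₀ A (dE/dt) = (8.85×10^-12)(0.02956)(1.383×10^7) = 3.62×10^-6 A.

3.62×10^-6 A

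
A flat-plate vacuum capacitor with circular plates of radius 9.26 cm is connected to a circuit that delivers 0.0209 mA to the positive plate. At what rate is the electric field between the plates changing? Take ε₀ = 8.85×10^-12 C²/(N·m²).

The displacement current between the plates equals the conduction current, I_d = 0.0209 mA.
Then dE/dt = I_d/(ε₀A) = 8.77×10^7 V/(m·s).

8.77×10^7 V/(m·s)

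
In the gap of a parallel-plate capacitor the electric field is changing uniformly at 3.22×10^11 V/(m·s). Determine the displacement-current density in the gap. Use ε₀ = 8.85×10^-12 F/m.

The displacement-current density is ε₀ ∂E/∂t = (8.85×10^-12)(3.22×10^11) = 2.85 A/m².

2.85 A/m²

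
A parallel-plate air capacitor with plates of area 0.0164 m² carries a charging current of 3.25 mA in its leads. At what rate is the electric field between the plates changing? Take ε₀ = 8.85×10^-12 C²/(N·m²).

2.24×10^10 V/(m·s)

By continuity, I_d in the gap equals the 3.25 mA flowing in the wire.
Then dE/dt = I_d/(ε₀A) = 2.24×10^10 V/(m·s).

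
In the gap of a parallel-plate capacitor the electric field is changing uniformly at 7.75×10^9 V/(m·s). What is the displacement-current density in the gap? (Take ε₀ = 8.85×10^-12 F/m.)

0.0686 A/m²

J_d = ε₀ dE/dt = (8.85×10^-12)(7.75×10^9) = 0.0686 A/m².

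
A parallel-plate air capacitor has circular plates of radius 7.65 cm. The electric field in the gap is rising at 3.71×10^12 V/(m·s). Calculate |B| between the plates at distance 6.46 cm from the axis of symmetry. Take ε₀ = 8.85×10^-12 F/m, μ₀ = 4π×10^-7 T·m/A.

1.33×10^-6 T

Through the whole plate area (πR² = 0.01839 m²), I_d = ε₀ πR² dE/dt = 0.6038 A.
For r < R the Ampère–Maxwell law gives B(2πr) = μ₀ I_d (r²/R²), so B = μ₀ I_d r/(2πR²) = (4π×10^-7)(0.6038)(0.0646)/(2π·0.0765²) = 1.33×10^-6 T.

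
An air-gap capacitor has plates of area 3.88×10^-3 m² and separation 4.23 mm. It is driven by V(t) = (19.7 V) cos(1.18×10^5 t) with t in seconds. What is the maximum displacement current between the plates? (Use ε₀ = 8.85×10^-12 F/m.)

The displacement current equals the conduction current C dV/dt, which peaks at C V₀ ω.
With C = ε₀A/d = (8.85×10^-12)(3.88×10^-3)/(4.23×10^-3) = 8.118×10^-12 F and ω = 1.18×10^5 rad/s, I_d,max = (8.118×10^-12)(19.7)(1.18×10^5) = 1.89×10^-5 A.

1.89×10^-5 A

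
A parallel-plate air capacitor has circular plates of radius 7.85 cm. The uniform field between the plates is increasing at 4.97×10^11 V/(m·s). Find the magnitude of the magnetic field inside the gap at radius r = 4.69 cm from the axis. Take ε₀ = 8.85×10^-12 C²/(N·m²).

I_d = ε₀ dΦ_E/dt = ε₀ πR² (dE/dt) = (8.85×10^-12)(0.01936)(4.97×10^11) = 0.08515 A through the full plate area.
For r < R the Ampère–Maxwell law gives B(2πr) = μ₀ I_d (r²/R²), so B = μ₀ I_d r/(2πR²) = (4π×10^-7)(0.08515)(0.0469)/(2π·0.0785²) = 1.30×10^-7 T.

1.30×10^-7 T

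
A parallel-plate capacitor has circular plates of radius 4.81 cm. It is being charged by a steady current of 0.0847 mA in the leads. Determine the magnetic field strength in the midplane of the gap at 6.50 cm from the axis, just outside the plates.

No conduction current crosses the gap, so I_d there equals the 8.47×10^-5 A in the leads.
With r > R the enclosed displacement current is the full I_d; B = μ₀ I_d / (2πr) = 2.61×10^-10 T.

2.61×10^-10 T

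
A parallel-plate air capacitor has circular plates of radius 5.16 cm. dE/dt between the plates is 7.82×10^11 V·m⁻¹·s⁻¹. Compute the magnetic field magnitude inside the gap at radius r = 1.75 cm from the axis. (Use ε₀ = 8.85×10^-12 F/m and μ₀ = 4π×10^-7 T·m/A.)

Through the whole plate area (πR² = 8.365×10^-3 m²), I_d = ε₀ πR² dE/dt = 0.05789 A.
∮B·dl = μ₀ I_d,enc with I_d,enc = I_d r²/R² = 6.659×10^-3 A; so B = μ₀ I_d,enc/(2πr) = 7.61×10^-8 T.

7.61×10^-8 T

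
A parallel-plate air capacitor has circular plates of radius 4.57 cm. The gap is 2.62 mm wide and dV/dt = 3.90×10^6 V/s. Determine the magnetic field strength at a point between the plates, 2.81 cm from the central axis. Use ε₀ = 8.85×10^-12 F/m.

dE/dt = (dV/dt)/d = 1.489×10^9 V/(m·s); I_d = ε₀(πR²)(dE/dt) = (8.85×10^-12)(6.561×10^-3)(1.489×10^9) = 8.646×10^-5 A.
For r < R the Ampère–Maxwell law gives B(2πr) = μ₀ I_d (r²/R²), so B = μ₀ I_d r/(2πR²) = (4π×10^-7)(8.646×10^-5)(0.0281)/(2π·0.0457²) = 2.33×10^-10 T.

2.33×10^-10 T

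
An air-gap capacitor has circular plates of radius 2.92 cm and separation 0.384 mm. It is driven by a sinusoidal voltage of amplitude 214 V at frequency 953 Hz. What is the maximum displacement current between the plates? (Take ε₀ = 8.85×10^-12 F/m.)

C = ε₀A/d = (8.85×10^-12)(2.679×10^-3)/(3.84×10^-4) = 6.174×10^-11 F; ω = 2πf = 5988 rad/s.
I_d = C dV/dt, so |I_d|_max = C V₀ ω = (6.174×10^-11)(214)(5988) = 7.91×10^-5 A.

7.91×10^-5 A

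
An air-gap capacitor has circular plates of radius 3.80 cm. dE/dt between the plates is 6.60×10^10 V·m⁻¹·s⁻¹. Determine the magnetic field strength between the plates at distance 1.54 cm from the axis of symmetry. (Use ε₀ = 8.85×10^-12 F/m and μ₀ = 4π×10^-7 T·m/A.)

5.65×10^-9 T

Through the whole plate area (πR² = 4.536×10^-3 m²), I_d = ε₀ πR² dE/dt = 2.649×10^-3 A.
An Ampèrian loop of radius r encloses a fraction (r/R)² of I_d. Then B·2πr = μ₀ I_d (r/R)², giving B = μ₀ I_d r/(2πR²) = 5.65×10^-9 T.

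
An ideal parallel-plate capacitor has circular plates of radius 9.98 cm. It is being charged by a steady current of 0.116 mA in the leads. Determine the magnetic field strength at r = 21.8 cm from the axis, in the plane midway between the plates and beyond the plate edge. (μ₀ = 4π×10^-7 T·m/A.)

No conduction current crosses the gap, so I_d there equals the 1.16×10^-4 A in the leads.
Outside the plates the loop encloses all of I_d, so B·2πr = μ₀ I_d and B = 1.06×10^-10 T.

1.06×10^-10 T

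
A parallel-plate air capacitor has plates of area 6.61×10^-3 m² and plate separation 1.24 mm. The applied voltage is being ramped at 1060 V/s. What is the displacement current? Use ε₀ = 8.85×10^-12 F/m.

5.00×10^-8 A

E = V/d so dE/dt = (dV/dt)/d = 8.548×10^5 V/(m·s), and I_d = ε₀ A dE/dt = (8.85×10^-12)(6.61×10^-3)(8.548×10^5) = 5.00×10^-8 A.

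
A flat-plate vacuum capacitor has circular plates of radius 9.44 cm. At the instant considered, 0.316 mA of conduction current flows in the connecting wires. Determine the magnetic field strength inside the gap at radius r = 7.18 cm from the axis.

Between the plates the displacement current equals the wire current: I_d = 0.316 mA = 3.16×10^-4 A.
For r < R the Ampère–Maxwell law gives B(2πr) = μ₀ I_d (r²/R²), so B = μ₀ I_d r/(2πR²) = (4π×10^-7)(3.16×10^-4)(0.0718)/(2π·0.0944²) = 5.09×10^-10 T.

5.09×10^-10 T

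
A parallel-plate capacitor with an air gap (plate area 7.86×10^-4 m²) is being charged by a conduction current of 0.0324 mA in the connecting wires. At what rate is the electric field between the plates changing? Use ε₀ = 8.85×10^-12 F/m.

The displacement current between the plates equals the conduction current, I_d = 0.0324 mA.
Since I_d = ε₀ A dE/dt, dE/dt = I_d/(ε₀A) = (3.24×10^-5)/((8.85×10^-12)(7.86×10^-4)) = 4.66×10^9 V/(m·s).

4.66×10^9 V/(m·s)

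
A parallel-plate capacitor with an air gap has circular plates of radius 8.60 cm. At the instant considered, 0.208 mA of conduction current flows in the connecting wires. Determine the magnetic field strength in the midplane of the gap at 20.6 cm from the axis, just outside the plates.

2.02×10^-10 T

By continuity the displacement current in the gap matches the conduction current: I_d = 2.08×10^-4 A.
Outside the plates the loop encloses all of I_d, so B·2πr = μ₀ I_d and B = 2.02×10^-10 T.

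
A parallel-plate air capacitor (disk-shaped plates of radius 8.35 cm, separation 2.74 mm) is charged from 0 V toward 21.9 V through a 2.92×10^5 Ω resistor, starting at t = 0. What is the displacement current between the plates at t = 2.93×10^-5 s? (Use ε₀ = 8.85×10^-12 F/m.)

1.82×10^-5 A

C = ε₀A/d = (8.85×10^-12)(0.02190)/(2.74×10^-3) = 7.074×10^-11 F and τ = RC = 2.066×10^-5 s. I_d in the gap equals the RC charging current.
I_d(t) = (V₀/R) e^(−t/τ) = 7.500×10^-5 · e^(−1.418) = 1.82×10^-5 A.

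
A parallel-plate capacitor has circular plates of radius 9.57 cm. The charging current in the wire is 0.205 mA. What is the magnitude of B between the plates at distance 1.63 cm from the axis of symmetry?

7.30×10^-11 T

No conduction current crosses the gap, so I_d there equals the 2.05×10^-4 A in the leads.
For r < R the Ampère–Maxwell law gives B(2πr) = μ₀ I_d (r²/R²), so B = μ₀ I_d r/(2πR²) = (4π×10^-7)(2.05×10^-4)(0.0163)/(2π·0.0957²) = 7.30×10^-11 T.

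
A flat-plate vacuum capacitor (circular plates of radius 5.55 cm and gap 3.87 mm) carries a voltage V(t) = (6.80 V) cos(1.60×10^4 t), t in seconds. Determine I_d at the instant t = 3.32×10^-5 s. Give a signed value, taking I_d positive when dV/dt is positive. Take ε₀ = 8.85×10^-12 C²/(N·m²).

-1.22×10^-6 A

dE/dt = (V₀ω/d)·−sin(ωt) with ωt = 0.5312 rad: (6.80)(1.60×10^4)(-0.5066)/(3.87×10^-3) = -1.424×10^7 V/(m·s).
I_d = ε₀ A dE/dt = (8.85×10^-12)(9.677×10^-3)(-1.424×10^7) = -1.22×10^-6 A.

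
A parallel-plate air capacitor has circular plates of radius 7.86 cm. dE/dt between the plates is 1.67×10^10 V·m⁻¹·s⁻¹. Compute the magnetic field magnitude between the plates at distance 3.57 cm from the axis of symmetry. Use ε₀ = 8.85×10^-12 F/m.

3.32×10^-9 T

Through the whole plate area (πR² = 0.01941 m²), I_d = ε₀ πR² dE/dt = 2.869×10^-3 A.
For r < R the Ampère–Maxwell law gives B(2πr) = μ₀ I_d (r²/R²), so B = μ₀ I_d r/(2πR²) = (4π×10^-7)(2.869×10^-3)(0.0357)/(2π·0.0786²) = 3.32×10^-9 T.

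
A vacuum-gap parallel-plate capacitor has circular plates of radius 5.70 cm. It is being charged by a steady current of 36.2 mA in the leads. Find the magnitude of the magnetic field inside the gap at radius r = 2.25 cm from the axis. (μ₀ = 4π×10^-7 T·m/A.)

No conduction current crosses the gap, so I_d there equals the 0.0362 A in the leads.
An Ampèrian loop of radius r encloses a fraction (r/R)² of I_d. Then B·2πr = μ₀ I_d (r/R)², giving B = μ₀ I_d r/(2πR²) = 5.01×10^-8 T.

5.01×10^-8 T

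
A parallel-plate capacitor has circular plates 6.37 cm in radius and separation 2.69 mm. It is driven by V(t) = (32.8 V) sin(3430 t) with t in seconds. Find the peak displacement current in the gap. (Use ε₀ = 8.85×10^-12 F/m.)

4.72×10^-6 A

The displacement current equals the conduction current C dV/dt, which peaks at C V₀ ω.
With C = ε₀A/d = (8.85×10^-12)(0.01275)/(2.69×10^-3) = 4.195×10^-11 F and ω = 3430 rad/s, I_d,max = (4.195×10^-11)(32.8)(3430) = 4.72×10^-6 A.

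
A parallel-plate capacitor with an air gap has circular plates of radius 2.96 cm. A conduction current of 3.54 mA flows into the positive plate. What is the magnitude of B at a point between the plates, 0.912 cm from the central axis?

No conduction current crosses the gap, so I_d there equals the 3.54×10^-3 A in the leads.
For r < R the Ampère–Maxwell law gives B(2πr) = μ₀ I_d (r²/R²), so B = μ₀ I_d r/(2πR²) = (4π×10^-7)(3.54×10^-3)(9.12×10^-3)/(2π·0.0296²) = 7.37×10^-9 T.

7.37×10^-9 T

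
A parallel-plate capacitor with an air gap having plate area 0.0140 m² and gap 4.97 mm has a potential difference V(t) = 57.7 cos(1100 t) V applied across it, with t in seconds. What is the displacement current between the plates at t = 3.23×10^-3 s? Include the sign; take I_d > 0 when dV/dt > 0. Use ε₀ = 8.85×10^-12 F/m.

6.33×10^-7 A

dE/dt = (V₀ω/d)·−sin(ωt) with ωt = 3.553 rad: (57.7)(1100)(0.3999)/(4.97×10^-3) = 5.107×10^6 V/(m·s).
I_d = ε₀ A dE/dt = (8.85×10^-12)(0.0140)(5.107×10^6) = 6.33×10^-7 A.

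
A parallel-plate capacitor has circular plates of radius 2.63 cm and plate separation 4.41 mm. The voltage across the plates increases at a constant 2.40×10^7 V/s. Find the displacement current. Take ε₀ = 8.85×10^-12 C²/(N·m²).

E = V/d so dE/dt = (dV/dt)/d = 5.442×10^9 V/(m·s), and I_d = ε₀ A dE/dt = (8.85×10^-12)(2.173×10^-3)(5.442×10^9) = 1.05×10^-4 A.

1.05×10^-4 A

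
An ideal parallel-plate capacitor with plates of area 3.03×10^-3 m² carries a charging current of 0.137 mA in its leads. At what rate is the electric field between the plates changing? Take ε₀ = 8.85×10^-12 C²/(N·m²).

5.11×10^9 V/(m·s)

Charge continuity gives I_d = I = 1.37×10^-4 A between the plates.
Since I_d = ε₀ A dE/dt, dE/dt = I_d/(ε₀A) = (1.37×10^-4)/((8.85×10^-12)(3.03×10^-3)) = 5.11×10^9 V/(m·s).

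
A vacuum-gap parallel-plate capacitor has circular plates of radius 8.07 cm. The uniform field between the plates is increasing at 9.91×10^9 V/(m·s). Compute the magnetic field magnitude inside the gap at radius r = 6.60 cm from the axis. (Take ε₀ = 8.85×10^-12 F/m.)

I_d = ε₀ dΦ_E/dt = ε₀ πR² (dE/dt) = (8.85×10^-12)(0.02046)(9.91×10^9) = 1.794×10^-3 A through the full plate area.
For r < R the Ampère–Maxwell law gives B(2πr) = μ₀ I_d (r²/R²), so B = μ₀ I_d r/(2πR²) = (4π×10^-7)(1.794×10^-3)(0.0660)/(2π·0.0807²) = 3.64×10^-9 T.

3.64×10^-9 T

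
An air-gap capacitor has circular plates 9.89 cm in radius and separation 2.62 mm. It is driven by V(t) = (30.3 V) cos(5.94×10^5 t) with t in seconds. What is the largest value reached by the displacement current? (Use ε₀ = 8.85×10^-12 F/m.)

1.87×10^-3 A

(dE/dt)_max = V₀ω/d = 6.870×10^9 V/(m·s); ω = 5.94×10^5 rad/s.
I_d,max = ε₀ A (dE/dt)_max = (8.85×10^-12)(0.03073)(6.870×10^9) = 1.87×10^-3 A.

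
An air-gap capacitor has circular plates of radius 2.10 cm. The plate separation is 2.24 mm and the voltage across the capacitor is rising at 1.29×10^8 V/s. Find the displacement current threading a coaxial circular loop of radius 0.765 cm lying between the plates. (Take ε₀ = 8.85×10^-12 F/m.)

9.37×10^-5 A

With E = V/d, dE/dt = 5.759×10^10 V/(m·s) and πR² = 1.385×10^-3 m², giving I_d = ε₀ πR² dE/dt = 7.059×10^-4 A.
Since J_d is uniform, the enclosed fraction is (r/R)² = 0.1327, giving I_d,enc = 9.37×10^-5 A.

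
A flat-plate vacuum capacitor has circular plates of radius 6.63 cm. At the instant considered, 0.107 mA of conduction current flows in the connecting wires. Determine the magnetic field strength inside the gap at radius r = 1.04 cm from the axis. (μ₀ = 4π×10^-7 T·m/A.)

No conduction current crosses the gap, so I_d there equals the 1.07×10^-4 A in the leads.
For r < R the Ampère–Maxwell law gives B(2πr) = μ₀ I_d (r²/R²), so B = μ₀ I_d r/(2πR²) = (4π×10^-7)(1.07×10^-4)(0.0104)/(2π·0.0663²) = 5.06×10^-11 T.

5.06×10^-11 T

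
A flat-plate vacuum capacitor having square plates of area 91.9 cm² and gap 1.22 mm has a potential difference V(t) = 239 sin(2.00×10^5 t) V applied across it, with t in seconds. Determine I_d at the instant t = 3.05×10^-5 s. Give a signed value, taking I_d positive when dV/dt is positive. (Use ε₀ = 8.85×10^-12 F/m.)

3.13×10^-3 A

dV/dt = (239)(2.00×10^5)·cos(6.1) = 4.700×10^7 V/s.
I_d = C dV/dt with C = ε₀A/d = (8.85×10^-12)(9.19×10^-3)/(1.22×10^-3) = 6.667×10^-11 F, so I_d = (6.667×10^-11)(4.700×10^7) = 3.13×10^-3 A.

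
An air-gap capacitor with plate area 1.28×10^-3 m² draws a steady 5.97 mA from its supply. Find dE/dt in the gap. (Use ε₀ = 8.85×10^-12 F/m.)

Charge continuity gives I_d = I = 5.97×10^-3 A between the plates.
Inverting I_d = ε₀ A dE/dt gives dE/dt = 5.97×10^-3 / (8.85×10^-12 · 1.28×10^-3) = 5.27×10^11 V/(m·s).

5.27×10^11 V/(m·s)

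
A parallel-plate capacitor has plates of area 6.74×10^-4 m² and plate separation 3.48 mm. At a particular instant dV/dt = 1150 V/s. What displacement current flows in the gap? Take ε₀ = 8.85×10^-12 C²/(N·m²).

1.97×10^-9 A

The displacement current equals the charging current C dV/dt. With C = ε₀A/d = (8.85×10^-12)(6.74×10^-4)/(3.48×10^-3) = 1.714×10^-12 F, I_d = (1.714×10^-12)(1150) = 1.97×10^-9 A.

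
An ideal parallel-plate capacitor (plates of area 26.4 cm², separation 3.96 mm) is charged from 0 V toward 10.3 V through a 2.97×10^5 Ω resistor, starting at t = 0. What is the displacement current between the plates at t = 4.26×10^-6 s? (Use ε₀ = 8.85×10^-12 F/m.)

C = ε₀A/d = (8.85×10^-12)(2.64×10^-3)/(3.96×10^-3) = 5.900×10^-12 F and τ = RC = 1.752×10^-6 s. I_d in the gap equals the RC charging current.
I_d(t) = (V₀/R) e^(−t/τ) = 3.468×10^-5 · e^(−2.432) = 3.05×10^-6 A.

3.05×10^-6 A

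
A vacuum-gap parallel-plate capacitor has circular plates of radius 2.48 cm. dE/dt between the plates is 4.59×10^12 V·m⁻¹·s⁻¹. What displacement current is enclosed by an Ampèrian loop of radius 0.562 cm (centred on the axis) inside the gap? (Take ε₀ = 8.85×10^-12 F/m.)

4.03×10^-3 A

I_d = ε₀ dΦ_E/dt = ε₀ πR² (dE/dt) = (8.85×10^-12)(1.932×10^-3)(4.59×10^12) = 0.07848 A through the full plate area.
The field is uniform, so I_d,enc = I_d (r/R)² = (0.07848)(0.562/2.48)² = 4.03×10^-3 A.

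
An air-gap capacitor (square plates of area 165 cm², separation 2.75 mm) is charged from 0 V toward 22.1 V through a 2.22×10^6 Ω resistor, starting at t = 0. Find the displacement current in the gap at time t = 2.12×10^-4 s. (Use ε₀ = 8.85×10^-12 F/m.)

1.65×10^-6 A

C = ε₀A/d = (8.85×10^-12)(0.0165)/(2.75×10^-3) = 5.310×10^-11 F and τ = RC = 1.179×10^-4 s. I_d in the gap equals the RC charging current.
I_d(t) = (V₀/R) e^(−t/τ) = 9.955×10^-6 · e^(−1.798) = 1.65×10^-6 A.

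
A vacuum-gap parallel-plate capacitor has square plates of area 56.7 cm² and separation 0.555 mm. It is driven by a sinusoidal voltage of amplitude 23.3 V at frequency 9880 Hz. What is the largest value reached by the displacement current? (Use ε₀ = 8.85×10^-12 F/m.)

1.31×10^-4 A

(dE/dt)_max = V₀ω/d = 2.606×10^9 V/(m·s); ω = 2πf = 6.208×10^4 rad/s.
I_d,max = ε₀ A (dE/dt)_max = (8.85×10^-12)(5.67×10^-3)(2.606×10^9) = 1.31×10^-4 A.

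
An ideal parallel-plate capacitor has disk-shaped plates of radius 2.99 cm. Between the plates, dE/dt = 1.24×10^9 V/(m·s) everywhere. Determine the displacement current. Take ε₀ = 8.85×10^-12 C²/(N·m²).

3.08×10^-5 A

With a uniform field, Φ_E = EA, so I_d = ε₀ A dE/dt = 3.08×10^-5 A.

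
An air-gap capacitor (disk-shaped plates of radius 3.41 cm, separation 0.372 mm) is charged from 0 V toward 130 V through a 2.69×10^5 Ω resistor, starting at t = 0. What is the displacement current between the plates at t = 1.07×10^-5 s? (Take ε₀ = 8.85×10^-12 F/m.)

3.06×10^-4 A

C = ε₀A/d = (8.85×10^-12)(3.653×10^-3)/(3.72×10^-4) = 8.691×10^-11 F, so τ = RC = 2.338×10^-5 s.
The conduction current is I(t) = (V₀/R) e^(−t/τ), and the displacement current between the plates equals it.
t/τ = 0.4577; I_d = (130/2.69×10^5) · e^(−0.4577) = (4.833×10^-4)(0.6327) = 3.06×10^-4 A.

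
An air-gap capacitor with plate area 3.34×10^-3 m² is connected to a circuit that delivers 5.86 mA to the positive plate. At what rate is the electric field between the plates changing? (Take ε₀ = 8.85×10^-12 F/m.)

By continuity, I_d in the gap equals the 5.86 mA flowing in the wire.
Since I_d = ε₀ A dE/dt, dE/dt = I_d/(ε₀A) = (5.86×10^-3)/((8.85×10^-12)(3.34×10^-3)) = 1.98×10^11 V/(m·s).

1.98×10^11 V/(m·s)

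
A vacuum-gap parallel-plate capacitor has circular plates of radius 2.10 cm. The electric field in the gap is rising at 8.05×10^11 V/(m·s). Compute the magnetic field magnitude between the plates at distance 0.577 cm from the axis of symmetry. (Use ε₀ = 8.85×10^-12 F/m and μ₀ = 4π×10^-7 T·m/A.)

2.58×10^-8 T

Through the whole plate area (πR² = 1.385×10^-3 m²), I_d = ε₀ πR² dE/dt = 9.867×10^-3 A.
∮B·dl = μ₀ I_d,enc with I_d,enc = I_d r²/R² = 7.449×10^-4 A; so B = μ₀ I_d,enc/(2πr) = 2.58×10^-8 T.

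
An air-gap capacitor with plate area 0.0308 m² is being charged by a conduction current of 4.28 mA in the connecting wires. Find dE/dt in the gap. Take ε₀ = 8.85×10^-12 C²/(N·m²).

1.57×10^10 V/(m·s)

By continuity, I_d in the gap equals the 4.28 mA flowing in the wire.
Then dE/dt = I_d/(ε₀A) = 1.57×10^10 V/(m·s).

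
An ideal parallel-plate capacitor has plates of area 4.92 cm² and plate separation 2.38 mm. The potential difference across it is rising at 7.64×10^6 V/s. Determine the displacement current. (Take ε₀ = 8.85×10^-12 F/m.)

1.40×10^-5 A

E = V/d so dE/dt = (dV/dt)/d = 3.210×10^9 V/(m·s), and I_d = ε₀ A dE/dt = (8.85×10^-12)(4.92×10^-4)(3.210×10^9) = 1.40×10^-5 A.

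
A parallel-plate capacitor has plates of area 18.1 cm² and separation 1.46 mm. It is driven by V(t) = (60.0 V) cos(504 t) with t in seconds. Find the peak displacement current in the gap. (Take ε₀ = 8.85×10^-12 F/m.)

The displacement current equals the conduction current C dV/dt, which peaks at C V₀ ω.
With C = ε₀A/d = (8.85×10^-12)(1.81×10^-3)/(1.46×10^-3) = 1.097×10^-11 F and ω = 504 rad/s, I_d,max = (1.097×10^-11)(60.0)(504) = 3.32×10^-7 A.

3.32×10^-7 A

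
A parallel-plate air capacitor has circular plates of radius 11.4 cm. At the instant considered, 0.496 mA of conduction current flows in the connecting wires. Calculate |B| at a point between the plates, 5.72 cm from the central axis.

4.37×10^-10 T

Between the plates the displacement current equals the wire current: I_d = 0.496 mA = 4.96×10^-4 A.
∮B·dl = μ₀ I_d,enc with I_d,enc = I_d r²/R² = 1.249×10^-4 A; so B = μ₀ I_d,enc/(2πr) = 4.37×10^-10 T.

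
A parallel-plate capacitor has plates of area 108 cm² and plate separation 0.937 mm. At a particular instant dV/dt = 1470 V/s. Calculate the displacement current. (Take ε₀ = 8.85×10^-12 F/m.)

C = ε₀A/d = (8.85×10^-12)(0.0108)/(9.37×10^-4) = 1.020×10^-10 F.
I_d = C dV/dt = (1.020×10^-10)(1470) = 1.50×10^-7 A.

1.50×10^-7 A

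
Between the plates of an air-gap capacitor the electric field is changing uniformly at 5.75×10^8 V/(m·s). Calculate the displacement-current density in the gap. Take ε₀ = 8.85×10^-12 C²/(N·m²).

5.09×10^-3 A/m²

J_d = ε₀ dE/dt = (8.85×10^-12)(5.75×10^8) = 5.09×10^-3 A/m².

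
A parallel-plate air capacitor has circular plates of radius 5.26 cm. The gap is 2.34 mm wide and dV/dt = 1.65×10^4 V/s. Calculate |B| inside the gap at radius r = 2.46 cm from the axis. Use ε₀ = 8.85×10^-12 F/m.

dE/dt = (dV/dt)/d = 7.051×10^6 V/(m·s); I_d = ε₀(πR²)(dE/dt) = (8.85×10^-12)(8.692×10^-3)(7.051×10^6) = 5.424×10^-7 A.
An Ampèrian loop of radius r encloses a fraction (r/R)² of I_d. Then B·2πr = μ₀ I_d (r/R)², giving B = μ₀ I_d r/(2πR²) = 9.65×10^-13 T.

9.65×10^-13 T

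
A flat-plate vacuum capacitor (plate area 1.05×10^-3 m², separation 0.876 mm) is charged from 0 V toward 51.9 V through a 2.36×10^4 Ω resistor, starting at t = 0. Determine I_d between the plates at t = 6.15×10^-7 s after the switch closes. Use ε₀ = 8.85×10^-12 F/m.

1.89×10^-4 A

C = ε₀A/d = (8.85×10^-12)(1.05×10^-3)/(8.76×10^-4) = 1.061×10^-11 F, so τ = RC = 2.504×10^-7 s.
The conduction current is I(t) = (V₀/R) e^(−t/τ), and the displacement current between the plates equals it.
t/τ = 2.456; I_d = (51.9/2.36×10^4) · e^(−2.456) = (2.199×10^-3)(0.08578) = 1.89×10^-4 A.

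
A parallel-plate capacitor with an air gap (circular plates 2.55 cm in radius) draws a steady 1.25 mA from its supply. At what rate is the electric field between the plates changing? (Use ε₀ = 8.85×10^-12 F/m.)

By continuity, I_d in the gap equals the 1.25 mA flowing in the wire.
Since I_d = ε₀ A dE/dt, dE/dt = I_d/(ε₀A) = (1.25×10^-3)/((8.85×10^-12)(2.043×10^-3)) = 6.91×10^10 V/(m·s).

6.91×10^10 V/(m·s)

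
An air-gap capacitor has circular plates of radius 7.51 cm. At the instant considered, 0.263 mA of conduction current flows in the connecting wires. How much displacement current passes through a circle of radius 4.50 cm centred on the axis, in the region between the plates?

9.44×10^-5 A

Between the plates the displacement current equals the wire current: I_d = 0.263 mA = 2.63×10^-4 A.
The field is uniform, so I_d,enc = I_d (r/R)² = (2.63×10^-4)(4.50/7.51)² = 9.44×10^-5 A.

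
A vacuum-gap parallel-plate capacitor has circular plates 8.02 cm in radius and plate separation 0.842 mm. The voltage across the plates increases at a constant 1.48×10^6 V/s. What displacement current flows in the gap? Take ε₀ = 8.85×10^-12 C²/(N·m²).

The displacement current equals the charging current C dV/dt. With C = ε₀A/d = (8.85×10^-12)(0.02021)/(8.42×10^-4) = 2.124×10^-10 F, I_d = (2.124×10^-10)(1.48×10^6) = 3.14×10^-4 A.

3.14×10^-4 A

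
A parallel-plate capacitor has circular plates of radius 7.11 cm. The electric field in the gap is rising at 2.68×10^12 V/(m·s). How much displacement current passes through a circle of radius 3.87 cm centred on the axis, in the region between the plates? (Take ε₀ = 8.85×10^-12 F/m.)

0.112 A

I_d = ε₀ dΦ_E/dt = ε₀ πR² (dE/dt) = (8.85×10^-12)(0.01588)(2.68×10^12) = 0.3766 A through the full plate area.
Through an area πr² the displacement current is I_d·(πr²/πR²) = I_d (r/R)² = 0.112 A.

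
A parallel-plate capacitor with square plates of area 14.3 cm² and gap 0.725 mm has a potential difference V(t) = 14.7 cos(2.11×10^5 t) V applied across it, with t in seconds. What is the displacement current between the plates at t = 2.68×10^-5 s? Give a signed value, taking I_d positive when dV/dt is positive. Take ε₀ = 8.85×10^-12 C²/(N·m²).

dV/dt = (14.7)(2.11×10^5)·−sin(5.6548) = 1.823×10^6 V/s.
I_d = C dV/dt with C = ε₀A/d = (8.85×10^-12)(1.43×10^-3)/(7.25×10^-4) = 1.746×10^-11 F, so I_d = (1.746×10^-11)(1.823×10^6) = 3.18×10^-5 A.

3.18×10^-5 A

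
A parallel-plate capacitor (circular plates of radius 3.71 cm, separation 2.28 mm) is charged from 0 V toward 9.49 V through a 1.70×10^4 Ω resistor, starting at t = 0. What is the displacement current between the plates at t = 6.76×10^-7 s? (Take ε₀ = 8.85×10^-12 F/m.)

C = ε₀A/d = (8.85×10^-12)(4.324×10^-3)/(2.28×10^-3) = 1.678×10^-11 F and τ = RC = 2.853×10^-7 s. I_d in the gap equals the RC charging current.
I_d(t) = (V₀/R) e^(−t/τ) = 5.582×10^-4 · e^(−2.369) = 5.22×10^-5 A.

5.22×10^-5 A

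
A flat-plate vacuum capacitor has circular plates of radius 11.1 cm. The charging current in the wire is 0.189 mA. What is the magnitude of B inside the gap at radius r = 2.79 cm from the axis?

8.56×10^-11 T

By continuity the displacement current in the gap matches the conduction current: I_d = 1.89×10^-4 A.
For r < R the Ampère–Maxwell law gives B(2πr) = μ₀ I_d (r²/R²), so B = μ₀ I_d r/(2πR²) = (4π×10^-7)(1.89×10^-4)(0.0279)/(2π·0.111²) = 8.56×10^-11 T.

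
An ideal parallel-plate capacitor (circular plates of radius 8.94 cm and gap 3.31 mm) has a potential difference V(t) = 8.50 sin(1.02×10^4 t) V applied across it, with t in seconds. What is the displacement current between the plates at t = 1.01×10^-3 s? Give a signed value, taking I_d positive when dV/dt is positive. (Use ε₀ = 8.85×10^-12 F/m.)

-3.72×10^-6 A

C = ε₀A/d = (8.85×10^-12)(0.02511)/(3.31×10^-3) = 6.714×10^-11 F. dV/dt = V₀ω·cos(ωt); at ωt = 10.302 rad this factor is -0.6393.
I_d = C dV/dt = (6.714×10^-11)(8.50)(1.02×10^4)(-0.6393) = -3.72×10^-6 A.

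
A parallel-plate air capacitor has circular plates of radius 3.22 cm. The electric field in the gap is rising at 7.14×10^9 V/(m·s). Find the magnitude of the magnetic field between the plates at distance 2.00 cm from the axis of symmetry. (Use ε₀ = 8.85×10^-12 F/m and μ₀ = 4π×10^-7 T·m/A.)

Total displacement current: I_d = ε₀(πR²)(dE/dt) = (8.85×10^-12)(3.257×10^-3)(7.14×10^9) = 2.058×10^-4 A.
∮B·dl = μ₀ I_d,enc with I_d,enc = I_d r²/R² = 7.940×10^-5 A; so B = μ₀ I_d,enc/(2πr) = 7.94×10^-10 T.

7.94×10^-10 T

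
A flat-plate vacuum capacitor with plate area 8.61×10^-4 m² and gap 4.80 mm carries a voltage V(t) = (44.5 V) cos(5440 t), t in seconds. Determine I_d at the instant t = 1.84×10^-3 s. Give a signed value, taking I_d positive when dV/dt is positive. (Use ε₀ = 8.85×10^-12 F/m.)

dV/dt = (44.5)(5440)·−sin(10.0096) = 1.336×10^5 V/s.
I_d = C dV/dt with C = ε₀A/d = (8.85×10^-12)(8.61×10^-4)/(4.80×10^-3) = 1.587×10^-12 F, so I_d = (1.587×10^-12)(1.336×10^5) = 2.12×10^-7 A.

2.12×10^-7 A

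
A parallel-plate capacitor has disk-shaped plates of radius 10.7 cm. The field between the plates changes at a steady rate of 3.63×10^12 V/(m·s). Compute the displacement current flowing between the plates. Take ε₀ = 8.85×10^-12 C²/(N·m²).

With a uniform field, Φ_E = EA, so I_d = ε₀ A dE/dt = 1.16 A.

1.16 A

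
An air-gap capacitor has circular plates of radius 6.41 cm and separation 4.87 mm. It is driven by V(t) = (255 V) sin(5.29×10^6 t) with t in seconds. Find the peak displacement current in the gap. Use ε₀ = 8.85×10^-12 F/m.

0.0316 A

(dE/dt)_max = V₀ω/d = 2.770×10^11 V/(m·s); ω = 5.29×10^6 rad/s.
I_d,max = ε₀ A (dE/dt)_max = (8.85×10^-12)(0.01291)(2.770×10^11) = 0.0316 A.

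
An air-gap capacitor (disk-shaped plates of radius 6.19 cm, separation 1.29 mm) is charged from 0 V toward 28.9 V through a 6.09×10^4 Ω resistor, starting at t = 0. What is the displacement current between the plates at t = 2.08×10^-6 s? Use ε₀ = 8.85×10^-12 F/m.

C = ε₀A/d = (8.85×10^-12)(0.01204)/(1.29×10^-3) = 8.260×10^-11 F, so τ = RC = 5.030×10^-6 s.
The conduction current is I(t) = (V₀/R) e^(−t/τ), and the displacement current between the plates equals it.
t/τ = 0.4135; I_d = (28.9/6.09×10^4) · e^(−0.4135) = (4.745×10^-4)(0.6613) = 3.14×10^-4 A.

3.14×10^-4 A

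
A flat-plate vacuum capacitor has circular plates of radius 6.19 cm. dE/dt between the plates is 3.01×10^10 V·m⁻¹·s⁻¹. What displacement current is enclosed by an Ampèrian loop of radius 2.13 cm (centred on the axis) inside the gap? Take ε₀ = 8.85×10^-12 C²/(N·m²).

3.80×10^-4 A

I_d = ε₀ dΦ_E/dt = ε₀ πR² (dE/dt) = (8.85×10^-12)(0.01204)(3.01×10^10) = 3.207×10^-3 A through the full plate area.
Since J_d is uniform, the enclosed fraction is (r/R)² = 0.1184, giving I_d,enc = 3.80×10^-4 A.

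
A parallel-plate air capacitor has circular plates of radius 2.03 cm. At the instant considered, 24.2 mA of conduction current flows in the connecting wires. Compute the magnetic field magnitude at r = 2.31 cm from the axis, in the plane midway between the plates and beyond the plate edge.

By continuity the displacement current in the gap matches the conduction current: I_d = 0.0242 A.
With r > R the enclosed displacement current is the full I_d; B = μ₀ I_d / (2πr) = 2.10×10^-7 T.

2.10×10^-7 T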